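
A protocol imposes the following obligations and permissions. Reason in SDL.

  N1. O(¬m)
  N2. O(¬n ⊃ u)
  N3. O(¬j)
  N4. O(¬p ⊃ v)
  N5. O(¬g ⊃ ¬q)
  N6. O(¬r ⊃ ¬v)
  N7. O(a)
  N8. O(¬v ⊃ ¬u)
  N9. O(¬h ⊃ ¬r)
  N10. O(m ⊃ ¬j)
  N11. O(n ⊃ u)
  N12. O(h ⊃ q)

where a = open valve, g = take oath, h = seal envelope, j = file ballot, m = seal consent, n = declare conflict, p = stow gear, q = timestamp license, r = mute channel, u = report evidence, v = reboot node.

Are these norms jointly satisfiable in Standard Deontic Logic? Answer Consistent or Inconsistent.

Consistent

Premise 10 is O(m ⊃ ¬j); even if O(¬j) held, inferring O(m) would be affirming the consequent — invalid.
So O(m) is not derivable, and the apparent clash with O(¬m) does not arise.
A world satisfying every obligation exists (e.g. a=true, g=true, h=true, j=false, m=false, n=false, p=false, q=true, r=true, u=true, v=true); no atom is both obligatory and forbidden, so the set is consistent.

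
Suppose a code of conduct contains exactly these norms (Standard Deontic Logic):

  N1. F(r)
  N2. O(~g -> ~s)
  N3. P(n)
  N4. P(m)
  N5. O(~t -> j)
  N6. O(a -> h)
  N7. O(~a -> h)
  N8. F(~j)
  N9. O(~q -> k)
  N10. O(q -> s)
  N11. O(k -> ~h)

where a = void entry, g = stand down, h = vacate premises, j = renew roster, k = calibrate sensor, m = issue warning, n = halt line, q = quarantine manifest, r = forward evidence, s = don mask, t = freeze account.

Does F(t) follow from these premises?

Premise 5 is O(~t -> j); even if O(j) held, inferring O(~t) would be affirming the consequent — invalid.
No other premise forces O(~t). An ideal world satisfying every premise can still have t true, so F(t) is not derivable.

No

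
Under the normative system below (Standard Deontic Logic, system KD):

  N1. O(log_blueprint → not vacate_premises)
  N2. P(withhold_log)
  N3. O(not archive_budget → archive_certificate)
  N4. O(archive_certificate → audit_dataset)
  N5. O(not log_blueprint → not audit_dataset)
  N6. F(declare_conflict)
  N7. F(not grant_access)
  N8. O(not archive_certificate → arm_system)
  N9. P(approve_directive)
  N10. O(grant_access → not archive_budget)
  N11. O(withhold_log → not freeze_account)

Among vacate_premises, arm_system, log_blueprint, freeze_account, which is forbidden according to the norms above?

Premise 7 is F(not grant_access), i.e. O(grant_access).
Premise 10 is O(grant_access → not archive_budget); since O(grant_access), deontic closure gives O(not archive_budget).
Premise 3 is O(not archive_budget → archive_certificate); since O(not archive_budget), deontic closure gives O(archive_certificate).
From O(archive_certificate) and premise 4, O(archive_certificate → audit_dataset), we obtain O(audit_dataset).
Premise 5, O(not log_blueprint → not audit_dataset), contraposes to O(audit_dataset → log_blueprint); with O(audit_dataset) we get O(log_blueprint).
With premise 1, O(log_blueprint → not vacate_premises), the K-axiom yields O(not vacate_premises).
So O(not vacate_premises) holds, i.e. vacate_premises is forbidden. None of the other listed options is forbidden under the premises.

vacate_premises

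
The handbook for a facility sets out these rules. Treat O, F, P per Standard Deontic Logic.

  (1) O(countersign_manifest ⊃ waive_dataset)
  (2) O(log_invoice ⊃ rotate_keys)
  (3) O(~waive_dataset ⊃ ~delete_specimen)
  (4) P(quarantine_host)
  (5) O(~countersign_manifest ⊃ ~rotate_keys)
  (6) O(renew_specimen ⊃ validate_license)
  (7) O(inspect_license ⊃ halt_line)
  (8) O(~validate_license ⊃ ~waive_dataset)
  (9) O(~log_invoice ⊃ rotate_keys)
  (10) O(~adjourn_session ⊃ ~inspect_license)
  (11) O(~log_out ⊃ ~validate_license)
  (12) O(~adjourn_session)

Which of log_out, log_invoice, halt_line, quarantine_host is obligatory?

log_out

Premises 2 and 9 cover both cases: O(log_invoice ⊃ rotate_keys) and O(~log_invoice ⊃ rotate_keys). Since log_invoice ∨ ~log_invoice is a tautology, O(rotate_keys) follows.
The contrapositive of premise 5 (O(~countersign_manifest ⊃ ~rotate_keys)) is O(rotate_keys ⊃ countersign_manifest), and O(rotate_keys) is already established, so O(countersign_manifest).
Applying K to premise 1 (O(countersign_manifest ⊃ waive_dataset)) and O(countersign_manifest) yields O(waive_dataset).
Premise 8 is O(~validate_license ⊃ ~waive_dataset); contrapositively O(waive_dataset ⊃ validate_license). Since O(waive_dataset) holds, K gives O(validate_license).
The contrapositive of premise 11 (O(~log_out ⊃ ~validate_license)) is O(validate_license ⊃ log_out), and O(validate_license) is already established, so O(log_out).
So O(log_out) holds — log_out is obligatory. None of the other listed options is made obligatory by any chain of premises.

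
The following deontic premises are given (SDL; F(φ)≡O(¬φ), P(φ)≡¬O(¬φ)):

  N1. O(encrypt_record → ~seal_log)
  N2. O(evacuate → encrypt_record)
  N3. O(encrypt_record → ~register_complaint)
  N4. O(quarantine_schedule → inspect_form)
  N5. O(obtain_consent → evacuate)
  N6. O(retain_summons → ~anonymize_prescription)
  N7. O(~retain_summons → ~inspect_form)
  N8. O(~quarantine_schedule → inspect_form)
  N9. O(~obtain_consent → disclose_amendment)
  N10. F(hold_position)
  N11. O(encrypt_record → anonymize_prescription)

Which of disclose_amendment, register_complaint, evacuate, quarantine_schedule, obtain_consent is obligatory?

Premises 8 and 4 are O(~quarantine_schedule → inspect_form) and O(quarantine_schedule → inspect_form); every ideal world satisfies ~quarantine_schedule or quarantine_schedule, so in either case inspect_form holds — hence O(inspect_form).
The contrapositive of premise 7 (O(~retain_summons → ~inspect_form)) is O(inspect_form → retain_summons), and O(inspect_form) is already established, so O(retain_summons).
Applying K to premise 6 (O(retain_summons → ~anonymize_prescription)) and O(retain_summons) yields O(~anonymize_prescription).
Premise 11, O(encrypt_record → anonymize_prescription), contraposes to O(~anonymize_prescription → ~encrypt_record); with O(~anonymize_prescription) we get O(~encrypt_record).
Premise 2, O(evacuate → encrypt_record), contraposes to O(~encrypt_record → ~evacuate); with O(~encrypt_record) we get O(~evacuate).
Premise 5, O(obtain_consent → evacuate), contraposes to O(~evacuate → ~obtain_consent); with O(~evacuate) we get O(~obtain_consent).
From O(~obtain_consent) and premise 9, O(~obtain_consent → disclose_amendment), we obtain O(disclose_amendment).
So O(disclose_amendment) holds — disclose_amendment is obligatory. None of the other listed options is made obligatory by any chain of premises.

disclose_amendment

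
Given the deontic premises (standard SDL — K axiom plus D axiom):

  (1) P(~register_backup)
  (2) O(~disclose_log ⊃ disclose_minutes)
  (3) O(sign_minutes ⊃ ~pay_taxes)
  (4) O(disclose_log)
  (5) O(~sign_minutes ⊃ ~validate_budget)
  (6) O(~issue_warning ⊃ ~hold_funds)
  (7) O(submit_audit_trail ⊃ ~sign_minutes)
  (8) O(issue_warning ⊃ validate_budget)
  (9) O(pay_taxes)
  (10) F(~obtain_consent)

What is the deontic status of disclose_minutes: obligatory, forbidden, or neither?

Neither

Premise 2 is O(~disclose_log ⊃ disclose_minutes), but O(~disclose_log) is not derivable from the premises, so it does not yield O(disclose_minutes).
No premise or chain of K-axiom applications forces O(disclose_minutes), and none forces O(~disclose_minutes). So disclose_minutes is neither obligatory nor forbidden under these norms.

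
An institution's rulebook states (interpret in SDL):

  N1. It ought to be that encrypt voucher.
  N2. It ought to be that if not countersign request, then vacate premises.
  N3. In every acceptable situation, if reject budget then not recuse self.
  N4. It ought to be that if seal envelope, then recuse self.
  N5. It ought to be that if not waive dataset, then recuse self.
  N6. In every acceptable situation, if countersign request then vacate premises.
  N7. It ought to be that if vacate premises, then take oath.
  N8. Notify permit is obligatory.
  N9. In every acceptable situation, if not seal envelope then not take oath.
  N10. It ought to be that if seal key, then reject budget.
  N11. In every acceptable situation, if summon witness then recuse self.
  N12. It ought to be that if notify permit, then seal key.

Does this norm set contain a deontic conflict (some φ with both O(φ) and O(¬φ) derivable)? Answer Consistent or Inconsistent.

Inconsistent

Premises 6 and 2 are O(countersign_request → vacate_premises) and O(¬countersign_request → vacate_premises); every ideal world satisfies countersign_request or ¬countersign_request, so in either case vacate_premises holds — hence O(vacate_premises).
With premise 7, O(vacate_premises → take_oath), the K-axiom yields O(take_oath).
Premise 9, O(¬seal_envelope → ¬take_oath), contraposes to O(take_oath → seal_envelope); with O(take_oath) we get O(seal_envelope).
Premise 4 is O(seal_envelope → recuse_self); since O(seal_envelope), deontic closure gives O(recuse_self).
The contrapositive of premise 3 (O(reject_budget → ¬recuse_self)) is O(recuse_self → ¬reject_budget), and O(recuse_self) is already established, so O(¬reject_budget).
Premise 10 is O(seal_key → reject_budget); contrapositively O(¬reject_budget → ¬seal_key). Since O(¬reject_budget) holds, K gives O(¬seal_key).
The contrapositive of premise 12 (O(notify_permit → seal_key)) is O(¬seal_key → ¬notify_permit), and O(¬seal_key) is already established, so O(¬notify_permit).
However, premise 8 gives O(notify_permit).
We now have both O(¬notify_permit) and O(notify_permit) — notify_permit is simultaneously obligatory and forbidden, violating the D-axiom.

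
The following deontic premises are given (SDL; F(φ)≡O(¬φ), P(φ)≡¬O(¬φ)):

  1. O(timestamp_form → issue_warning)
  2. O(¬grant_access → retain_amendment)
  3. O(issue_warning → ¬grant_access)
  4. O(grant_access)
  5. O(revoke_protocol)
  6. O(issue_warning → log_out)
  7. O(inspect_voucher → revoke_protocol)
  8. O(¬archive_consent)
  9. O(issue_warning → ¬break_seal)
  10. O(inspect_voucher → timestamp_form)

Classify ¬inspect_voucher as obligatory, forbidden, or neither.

From premise 4 we have O(grant_access).
Premise 3, O(issue_warning → ¬grant_access), contraposes to O(grant_access → ¬issue_warning); with O(grant_access) we get O(¬issue_warning).
Premise 1, O(timestamp_form → issue_warning), contraposes to O(¬issue_warning → ¬timestamp_form); with O(¬issue_warning) we get O(¬timestamp_form).
Premise 10, O(inspect_voucher → timestamp_form), contraposes to O(¬timestamp_form → ¬inspect_voucher); with O(¬timestamp_form) we get O(¬inspect_voucher).
Premises 2, 5, 6, 7, 8, 9 do not contribute to this derivation.
Hence ¬inspect_voucher is obligatory.

Obligatory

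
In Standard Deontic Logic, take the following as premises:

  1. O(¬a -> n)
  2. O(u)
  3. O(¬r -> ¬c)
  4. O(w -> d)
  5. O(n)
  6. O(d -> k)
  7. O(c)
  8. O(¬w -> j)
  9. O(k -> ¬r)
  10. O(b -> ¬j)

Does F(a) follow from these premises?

No

Premise 1 is O(¬a -> n); even if O(n) held, inferring O(¬a) would be affirming the consequent — invalid.
No other premise forces O(¬a). An ideal world satisfying every premise can still have a true, so F(a) is not derivable.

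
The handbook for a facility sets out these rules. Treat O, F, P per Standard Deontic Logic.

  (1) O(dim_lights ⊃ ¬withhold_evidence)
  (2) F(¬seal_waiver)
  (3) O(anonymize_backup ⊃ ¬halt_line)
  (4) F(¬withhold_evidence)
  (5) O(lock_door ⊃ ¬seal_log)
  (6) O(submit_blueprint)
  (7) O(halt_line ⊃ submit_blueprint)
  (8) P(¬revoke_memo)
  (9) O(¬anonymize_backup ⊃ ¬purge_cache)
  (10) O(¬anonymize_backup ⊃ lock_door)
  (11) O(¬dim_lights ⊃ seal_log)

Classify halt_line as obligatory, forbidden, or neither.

Premise 4 is F(¬withhold_evidence), i.e. O(withhold_evidence).
The contrapositive of premise 1 (O(dim_lights ⊃ ¬withhold_evidence)) is O(withhold_evidence ⊃ ¬dim_lights), and O(withhold_evidence) is already established, so O(¬dim_lights).
Premise 11 is O(¬dim_lights ⊃ seal_log); since O(¬dim_lights), deontic closure gives O(seal_log).
Premise 5 is O(lock_door ⊃ ¬seal_log); contrapositively O(seal_log ⊃ ¬lock_door). Since O(seal_log) holds, K gives O(¬lock_door).
The contrapositive of premise 10 (O(¬anonymize_backup ⊃ lock_door)) is O(¬lock_door ⊃ anonymize_backup), and O(¬lock_door) is already established, so O(anonymize_backup).
Applying K to premise 3 (O(anonymize_backup ⊃ ¬halt_line)) and O(anonymize_backup) yields O(¬halt_line).
Premises 2, 6, 7, 8, 9 do not contribute to this derivation.
Thus O(¬halt_line), which is F(halt_line): halt_line is forbidden.

Forbidden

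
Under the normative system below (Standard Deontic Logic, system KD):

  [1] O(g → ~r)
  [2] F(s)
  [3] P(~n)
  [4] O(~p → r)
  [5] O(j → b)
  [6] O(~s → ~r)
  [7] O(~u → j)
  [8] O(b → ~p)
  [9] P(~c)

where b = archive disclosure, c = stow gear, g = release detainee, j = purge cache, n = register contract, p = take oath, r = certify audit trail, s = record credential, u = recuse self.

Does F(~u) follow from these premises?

Yes

F(s) at premise 2 means O(~s).
Premise 6 is O(~s → ~r); since O(~s), deontic closure gives O(~r).
Premise 4, O(~p → r), contraposes to O(~r → p); with O(~r) we get O(p).
Premise 8 is O(b → ~p); contrapositively O(p → ~b). Since O(p) holds, K gives O(~b).
Premise 5, O(j → b), contraposes to O(~b → ~j); with O(~b) we get O(~j).
Premise 7, O(~u → j), contraposes to O(~j → u); with O(~j) we get O(u).
Premises 1, 3, 9 do not contribute to this derivation.
So O(u) holds, i.e. F(~u). The claim follows.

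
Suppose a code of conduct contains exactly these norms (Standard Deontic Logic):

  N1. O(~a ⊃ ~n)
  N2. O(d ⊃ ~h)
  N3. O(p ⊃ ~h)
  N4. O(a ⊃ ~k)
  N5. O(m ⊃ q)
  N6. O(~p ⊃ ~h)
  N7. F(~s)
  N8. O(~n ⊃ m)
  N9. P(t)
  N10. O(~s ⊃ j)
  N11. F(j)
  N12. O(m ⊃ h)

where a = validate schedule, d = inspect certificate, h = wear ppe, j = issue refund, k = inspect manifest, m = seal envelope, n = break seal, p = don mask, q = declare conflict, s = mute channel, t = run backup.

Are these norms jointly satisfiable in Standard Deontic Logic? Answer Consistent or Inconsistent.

Premise 10 is O(~s ⊃ j), but O(~s) is not derivable from the premises, so it does not yield O(j).
So O(j) is not derivable, and the apparent clash with O(~j) does not arise.
A world satisfying every obligation exists (e.g. a=true, d=false, h=false, j=false, k=false, m=false, n=true, p=false, q=false, s=true, t=false); no atom is both obligatory and forbidden, so the set is consistent.

Consistent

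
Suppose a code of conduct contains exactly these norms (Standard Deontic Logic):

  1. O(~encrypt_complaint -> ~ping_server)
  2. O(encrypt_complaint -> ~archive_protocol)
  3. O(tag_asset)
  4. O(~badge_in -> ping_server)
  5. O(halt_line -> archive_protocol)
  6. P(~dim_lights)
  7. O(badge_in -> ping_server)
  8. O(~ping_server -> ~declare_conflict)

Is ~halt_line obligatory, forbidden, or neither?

Obligatory

Premises 4 and 7 are O(~badge_in -> ping_server) and O(badge_in -> ping_server); every ideal world satisfies ~badge_in or badge_in, so in either case ping_server holds — hence O(ping_server).
Premise 1, O(~encrypt_complaint -> ~ping_server), contraposes to O(ping_server -> encrypt_complaint); with O(ping_server) we get O(encrypt_complaint).
Applying K to premise 2 (O(encrypt_complaint -> ~archive_protocol)) and O(encrypt_complaint) yields O(~archive_protocol).
Premise 5 is O(halt_line -> archive_protocol); contrapositively O(~archive_protocol -> ~halt_line). Since O(~archive_protocol) holds, K gives O(~halt_line).
Premises 3, 6, 8 do not contribute to this derivation.
Hence ~halt_line is obligatory.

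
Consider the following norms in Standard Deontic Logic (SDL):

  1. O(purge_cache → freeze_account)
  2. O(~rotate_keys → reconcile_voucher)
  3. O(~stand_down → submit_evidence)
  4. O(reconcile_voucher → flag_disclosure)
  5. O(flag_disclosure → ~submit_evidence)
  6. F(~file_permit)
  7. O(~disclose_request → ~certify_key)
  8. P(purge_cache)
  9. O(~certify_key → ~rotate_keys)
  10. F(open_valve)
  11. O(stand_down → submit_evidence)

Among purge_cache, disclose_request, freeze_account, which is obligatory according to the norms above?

disclose_request

By case analysis on ~stand_down: premise 3 gives O(~stand_down → submit_evidence) and premise 11 gives O(stand_down → submit_evidence), so O(submit_evidence) either way.
Premise 5, O(flag_disclosure → ~submit_evidence), contraposes to O(submit_evidence → ~flag_disclosure); with O(submit_evidence) we get O(~flag_disclosure).
The contrapositive of premise 4 (O(reconcile_voucher → flag_disclosure)) is O(~flag_disclosure → ~reconcile_voucher), and O(~flag_disclosure) is already established, so O(~reconcile_voucher).
The contrapositive of premise 2 (O(~rotate_keys → reconcile_voucher)) is O(~reconcile_voucher → rotate_keys), and O(~reconcile_voucher) is already established, so O(rotate_keys).
Premise 9, O(~certify_key → ~rotate_keys), contraposes to O(rotate_keys → certify_key); with O(rotate_keys) we get O(certify_key).
Premise 7, O(~disclose_request → ~certify_key), contraposes to O(certify_key → disclose_request); with O(certify_key) we get O(disclose_request).
So O(disclose_request) holds — disclose_request is obligatory. None of the other listed options is made obligatory by any chain of premises.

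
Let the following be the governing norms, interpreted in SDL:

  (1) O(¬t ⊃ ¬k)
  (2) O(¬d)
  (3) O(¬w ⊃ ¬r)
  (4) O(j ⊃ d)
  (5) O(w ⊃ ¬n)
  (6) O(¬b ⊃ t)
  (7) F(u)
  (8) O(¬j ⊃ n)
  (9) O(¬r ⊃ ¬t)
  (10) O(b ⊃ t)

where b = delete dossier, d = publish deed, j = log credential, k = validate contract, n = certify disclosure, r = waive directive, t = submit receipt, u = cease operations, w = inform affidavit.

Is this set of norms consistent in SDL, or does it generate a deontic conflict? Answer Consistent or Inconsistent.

Inconsistent

By case analysis on b: premise 10 gives O(b ⊃ t) and premise 6 gives O(¬b ⊃ t), so O(t) either way.
Premise 9, O(¬r ⊃ ¬t), contraposes to O(t ⊃ r); with O(t) we get O(r).
Premise 3 is O(¬w ⊃ ¬r); contrapositively O(r ⊃ w). Since O(r) holds, K gives O(w).
Applying K to premise 5 (O(w ⊃ ¬n)) and O(w) yields O(¬n).
The contrapositive of premise 8 (O(¬j ⊃ n)) is O(¬n ⊃ j), and O(¬n) is already established, so O(j).
With premise 4, O(j ⊃ d), the K-axiom yields O(d).
However, premise 2 gives O(¬d).
We now have both O(d) and O(¬d) — d is simultaneously obligatory and forbidden, violating the D-axiom.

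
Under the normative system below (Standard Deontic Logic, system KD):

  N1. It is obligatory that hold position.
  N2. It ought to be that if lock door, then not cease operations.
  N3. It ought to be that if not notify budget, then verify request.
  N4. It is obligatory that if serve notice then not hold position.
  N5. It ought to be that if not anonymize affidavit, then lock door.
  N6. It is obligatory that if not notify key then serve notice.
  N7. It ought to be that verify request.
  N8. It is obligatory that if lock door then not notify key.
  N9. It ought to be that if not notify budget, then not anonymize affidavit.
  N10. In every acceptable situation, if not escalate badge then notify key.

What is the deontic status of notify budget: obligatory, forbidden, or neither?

Obligatory

From premise 1 we have O(hold_position).
Premise 4, O(serve_notice → ¬hold_position), contraposes to O(hold_position → ¬serve_notice); with O(hold_position) we get O(¬serve_notice).
The contrapositive of premise 6 (O(¬notify_key → serve_notice)) is O(¬serve_notice → notify_key), and O(¬serve_notice) is already established, so O(notify_key).
Premise 8 is O(lock_door → ¬notify_key); contrapositively O(notify_key → ¬lock_door). Since O(notify_key) holds, K gives O(¬lock_door).
Premise 5 is O(¬anonymize_affidavit → lock_door); contrapositively O(¬lock_door → anonymize_affidavit). Since O(¬lock_door) holds, K gives O(anonymize_affidavit).
Premise 9, O(¬notify_budget → ¬anonymize_affidavit), contraposes to O(anonymize_affidavit → notify_budget); with O(anonymize_affidavit) we get O(notify_budget).
Premises 2, 3, 7, 10 do not contribute to this derivation.
Hence notify_budget is obligatory.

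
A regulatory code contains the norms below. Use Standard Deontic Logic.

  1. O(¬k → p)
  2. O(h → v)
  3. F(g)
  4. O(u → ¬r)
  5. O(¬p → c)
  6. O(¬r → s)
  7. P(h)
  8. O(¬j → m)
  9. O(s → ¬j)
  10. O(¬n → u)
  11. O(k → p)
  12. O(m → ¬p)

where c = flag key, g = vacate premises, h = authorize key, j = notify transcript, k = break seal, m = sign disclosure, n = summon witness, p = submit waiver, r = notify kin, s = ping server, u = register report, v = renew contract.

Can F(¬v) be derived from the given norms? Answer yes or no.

Premise 2 is O(h → v), but O(h) is not derivable from the premises (the permission P(h) asserts only ¬O(¬h), not O(h)), so it does not yield O(v).
No other premise forces O(v). An ideal world satisfying every premise can still have ¬v true, so F(¬v) is not derivable.

No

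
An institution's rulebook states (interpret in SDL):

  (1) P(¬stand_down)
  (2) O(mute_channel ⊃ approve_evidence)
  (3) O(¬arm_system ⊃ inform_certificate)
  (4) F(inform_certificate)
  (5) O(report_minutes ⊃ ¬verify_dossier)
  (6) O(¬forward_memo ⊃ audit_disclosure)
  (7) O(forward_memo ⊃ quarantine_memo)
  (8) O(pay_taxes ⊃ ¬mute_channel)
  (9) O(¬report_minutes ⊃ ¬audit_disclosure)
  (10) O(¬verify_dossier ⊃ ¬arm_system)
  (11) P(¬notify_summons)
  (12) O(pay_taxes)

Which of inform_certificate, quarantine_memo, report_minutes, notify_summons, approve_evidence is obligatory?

quarantine_memo

Premise 4, F(inform_certificate), is equivalent to O(¬inform_certificate).
Premise 3 is O(¬arm_system ⊃ inform_certificate); contrapositively O(¬inform_certificate ⊃ arm_system). Since O(¬inform_certificate) holds, K gives O(arm_system).
Premise 10 is O(¬verify_dossier ⊃ ¬arm_system); contrapositively O(arm_system ⊃ verify_dossier). Since O(arm_system) holds, K gives O(verify_dossier).
The contrapositive of premise 5 (O(report_minutes ⊃ ¬verify_dossier)) is O(verify_dossier ⊃ ¬report_minutes), and O(verify_dossier) is already established, so O(¬report_minutes).
Premise 9 is O(¬report_minutes ⊃ ¬audit_disclosure); since O(¬report_minutes), deontic closure gives O(¬audit_disclosure).
Premise 6 is O(¬forward_memo ⊃ audit_disclosure); contrapositively O(¬audit_disclosure ⊃ forward_memo). Since O(¬audit_disclosure) holds, K gives O(forward_memo).
With premise 7, O(forward_memo ⊃ quarantine_memo), the K-axiom yields O(quarantine_memo).
So O(quarantine_memo) holds — quarantine_memo is obligatory. None of the other listed options is made obligatory by any chain of premises.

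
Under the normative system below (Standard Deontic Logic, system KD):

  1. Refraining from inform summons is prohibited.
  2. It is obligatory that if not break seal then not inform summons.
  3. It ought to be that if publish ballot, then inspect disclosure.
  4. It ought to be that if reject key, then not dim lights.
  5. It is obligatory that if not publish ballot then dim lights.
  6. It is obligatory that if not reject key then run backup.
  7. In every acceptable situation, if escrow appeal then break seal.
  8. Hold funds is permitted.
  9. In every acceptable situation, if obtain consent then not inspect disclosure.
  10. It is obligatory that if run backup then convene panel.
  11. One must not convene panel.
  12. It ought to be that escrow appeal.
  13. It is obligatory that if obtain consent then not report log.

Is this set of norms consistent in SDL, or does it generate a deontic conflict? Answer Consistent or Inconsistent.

Premise 2 is O(¬break_seal → ¬inform_summons), but O(¬break_seal) is not derivable from the premises, so it does not yield O(¬inform_summons).
So O(¬inform_summons) is not derivable, and the apparent clash with O(inform_summons) does not arise.
A world satisfying every obligation exists (e.g. break_seal=true, convene_panel=false, dim_lights=false, escrow_appeal=true, hold_funds=false, inform_summons=true, inspect_disclosure=true, obtain_consent=false, publish_ballot=true, reject_key=true, report_log=false, run_backup=false); no atom is both obligatory and forbidden, so the set is consistent.

Consistent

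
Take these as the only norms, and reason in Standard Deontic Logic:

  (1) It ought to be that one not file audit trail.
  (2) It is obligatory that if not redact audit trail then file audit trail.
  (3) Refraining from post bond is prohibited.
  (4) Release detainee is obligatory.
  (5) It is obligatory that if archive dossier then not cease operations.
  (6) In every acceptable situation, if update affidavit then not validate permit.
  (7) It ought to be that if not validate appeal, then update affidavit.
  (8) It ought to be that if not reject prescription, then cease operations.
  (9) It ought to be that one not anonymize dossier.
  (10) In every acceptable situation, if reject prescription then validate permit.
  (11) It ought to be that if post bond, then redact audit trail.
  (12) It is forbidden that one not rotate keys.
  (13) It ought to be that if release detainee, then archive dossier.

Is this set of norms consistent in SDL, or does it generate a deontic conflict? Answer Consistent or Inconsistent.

Premise 2 is O(¬redact_audit_trail → file_audit_trail), but O(¬redact_audit_trail) is not derivable from the premises, so it does not yield O(file_audit_trail).
So O(file_audit_trail) is not derivable, and the apparent clash with O(¬file_audit_trail) does not arise.
A world satisfying every obligation exists (e.g. anonymize_dossier=false, archive_dossier=true, cease_operations=false, file_audit_trail=false, post_bond=true, redact_audit_trail=true, reject_prescription=true, release_detainee=true, rotate_keys=true, update_affidavit=false, validate_appeal=true, validate_permit=true); no atom is both obligatory and forbidden, so the set is consistent.

Consistent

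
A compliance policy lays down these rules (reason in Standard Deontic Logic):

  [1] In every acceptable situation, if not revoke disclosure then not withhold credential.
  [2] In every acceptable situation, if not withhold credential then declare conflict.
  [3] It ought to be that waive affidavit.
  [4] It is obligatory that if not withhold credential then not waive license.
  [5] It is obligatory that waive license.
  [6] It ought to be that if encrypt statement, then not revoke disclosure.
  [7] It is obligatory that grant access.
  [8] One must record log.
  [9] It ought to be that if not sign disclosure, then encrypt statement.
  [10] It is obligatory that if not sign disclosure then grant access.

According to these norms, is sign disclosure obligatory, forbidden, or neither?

Premise 5 gives O(waive_license).
Premise 4, O(¬withhold_credential → ¬waive_license), contraposes to O(waive_license → withhold_credential); with O(waive_license) we get O(withhold_credential).
Premise 1 is O(¬revoke_disclosure → ¬withhold_credential); contrapositively O(withhold_credential → revoke_disclosure). Since O(withhold_credential) holds, K gives O(revoke_disclosure).
Premise 6, O(encrypt_statement → ¬revoke_disclosure), contraposes to O(revoke_disclosure → ¬encrypt_statement); with O(revoke_disclosure) we get O(¬encrypt_statement).
Premise 9 is O(¬sign_disclosure → encrypt_statement); contrapositively O(¬encrypt_statement → sign_disclosure). Since O(¬encrypt_statement) holds, K gives O(sign_disclosure).
Premises 2, 3, 7, 8, 10 do not contribute to this derivation.
Hence sign_disclosure is obligatory.

Obligatory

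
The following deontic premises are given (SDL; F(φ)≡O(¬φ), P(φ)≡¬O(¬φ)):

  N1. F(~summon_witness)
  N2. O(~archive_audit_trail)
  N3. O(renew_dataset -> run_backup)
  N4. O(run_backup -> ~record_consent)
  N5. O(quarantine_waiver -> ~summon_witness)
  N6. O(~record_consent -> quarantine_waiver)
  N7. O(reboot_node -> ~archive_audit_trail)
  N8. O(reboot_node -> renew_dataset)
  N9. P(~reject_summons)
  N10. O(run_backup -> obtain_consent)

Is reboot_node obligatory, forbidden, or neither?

Forbidden

F(~summon_witness) at premise 1 means O(summon_witness).
Premise 5 is O(quarantine_waiver -> ~summon_witness); contrapositively O(summon_witness -> ~quarantine_waiver). Since O(summon_witness) holds, K gives O(~quarantine_waiver).
Premise 6, O(~record_consent -> quarantine_waiver), contraposes to O(~quarantine_waiver -> record_consent); with O(~quarantine_waiver) we get O(record_consent).
Premise 4, O(run_backup -> ~record_consent), contraposes to O(record_consent -> ~run_backup); with O(record_consent) we get O(~run_backup).
The contrapositive of premise 3 (O(renew_dataset -> run_backup)) is O(~run_backup -> ~renew_dataset), and O(~run_backup) is already established, so O(~renew_dataset).
Premise 8 is O(reboot_node -> renew_dataset); contrapositively O(~renew_dataset -> ~reboot_node). Since O(~renew_dataset) holds, K gives O(~reboot_node).
Premises 2, 7, 9, 10 do not contribute to this derivation.
Thus O(~reboot_node), which is F(reboot_node): reboot_node is forbidden.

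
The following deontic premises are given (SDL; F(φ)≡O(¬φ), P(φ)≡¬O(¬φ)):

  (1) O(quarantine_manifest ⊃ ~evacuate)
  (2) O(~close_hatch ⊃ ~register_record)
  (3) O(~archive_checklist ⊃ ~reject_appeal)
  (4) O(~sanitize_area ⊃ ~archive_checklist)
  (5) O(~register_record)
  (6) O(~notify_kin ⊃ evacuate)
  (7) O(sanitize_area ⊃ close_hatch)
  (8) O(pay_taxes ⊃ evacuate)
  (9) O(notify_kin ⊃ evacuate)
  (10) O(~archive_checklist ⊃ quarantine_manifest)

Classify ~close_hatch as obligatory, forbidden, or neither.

Premises 6 and 9 cover both cases: O(~notify_kin ⊃ evacuate) and O(notify_kin ⊃ evacuate). Since ~notify_kin ∨ notify_kin is a tautology, O(evacuate) follows.
The contrapositive of premise 1 (O(quarantine_manifest ⊃ ~evacuate)) is O(evacuate ⊃ ~quarantine_manifest), and O(evacuate) is already established, so O(~quarantine_manifest).
Premise 10 is O(~archive_checklist ⊃ quarantine_manifest); contrapositively O(~quarantine_manifest ⊃ archive_checklist). Since O(~quarantine_manifest) holds, K gives O(archive_checklist).
Premise 4, O(~sanitize_area ⊃ ~archive_checklist), contraposes to O(archive_checklist ⊃ sanitize_area); with O(archive_checklist) we get O(sanitize_area).
From O(sanitize_area) and premise 7, O(sanitize_area ⊃ close_hatch), we obtain O(close_hatch).
Premises 2, 3, 5, 8 do not contribute to this derivation.
Thus O(close_hatch), which is F(~close_hatch): ~close_hatch is forbidden.

Forbidden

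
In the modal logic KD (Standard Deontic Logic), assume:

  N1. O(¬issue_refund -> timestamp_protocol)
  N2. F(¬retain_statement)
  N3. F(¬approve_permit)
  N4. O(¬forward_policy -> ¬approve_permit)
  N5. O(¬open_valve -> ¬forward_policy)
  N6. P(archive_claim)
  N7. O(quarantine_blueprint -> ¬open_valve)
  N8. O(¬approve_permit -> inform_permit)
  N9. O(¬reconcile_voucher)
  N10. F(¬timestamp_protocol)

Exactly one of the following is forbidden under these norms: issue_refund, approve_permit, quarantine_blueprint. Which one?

quarantine_blueprint

Premise 3, F(¬approve_permit), is equivalent to O(approve_permit).
The contrapositive of premise 4 (O(¬forward_policy -> ¬approve_permit)) is O(approve_permit -> forward_policy), and O(approve_permit) is already established, so O(forward_policy).
Premise 5 is O(¬open_valve -> ¬forward_policy); contrapositively O(forward_policy -> open_valve). Since O(forward_policy) holds, K gives O(open_valve).
Premise 7 is O(quarantine_blueprint -> ¬open_valve); contrapositively O(open_valve -> ¬quarantine_blueprint). Since O(open_valve) holds, K gives O(¬quarantine_blueprint).
So O(¬quarantine_blueprint) holds, i.e. quarantine_blueprint is forbidden. None of the other listed options is forbidden under the premises.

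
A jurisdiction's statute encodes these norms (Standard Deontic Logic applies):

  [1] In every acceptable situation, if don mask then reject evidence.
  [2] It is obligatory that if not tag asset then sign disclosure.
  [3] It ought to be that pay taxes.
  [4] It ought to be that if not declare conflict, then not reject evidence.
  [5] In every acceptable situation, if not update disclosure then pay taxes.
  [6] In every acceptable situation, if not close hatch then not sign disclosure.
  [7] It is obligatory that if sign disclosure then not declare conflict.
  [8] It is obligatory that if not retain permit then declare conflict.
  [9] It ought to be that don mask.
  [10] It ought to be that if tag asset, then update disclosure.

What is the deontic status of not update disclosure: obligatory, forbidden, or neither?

From premise 9 we have O(don_mask).
From O(don_mask) and premise 1, O(don_mask → reject_evidence), we obtain O(reject_evidence).
Premise 4, O(¬declare_conflict → ¬reject_evidence), contraposes to O(reject_evidence → declare_conflict); with O(reject_evidence) we get O(declare_conflict).
Premise 7 is O(sign_disclosure → ¬declare_conflict); contrapositively O(declare_conflict → ¬sign_disclosure). Since O(declare_conflict) holds, K gives O(¬sign_disclosure).
Premise 2, O(¬tag_asset → sign_disclosure), contraposes to O(¬sign_disclosure → tag_asset); with O(¬sign_disclosure) we get O(tag_asset).
With premise 10, O(tag_asset → update_disclosure), the K-axiom yields O(update_disclosure).
Premises 3, 5, 6, 8 do not contribute to this derivation.
Thus O(update_disclosure), which is F(¬update_disclosure): ¬update_disclosure is forbidden.

Forbidden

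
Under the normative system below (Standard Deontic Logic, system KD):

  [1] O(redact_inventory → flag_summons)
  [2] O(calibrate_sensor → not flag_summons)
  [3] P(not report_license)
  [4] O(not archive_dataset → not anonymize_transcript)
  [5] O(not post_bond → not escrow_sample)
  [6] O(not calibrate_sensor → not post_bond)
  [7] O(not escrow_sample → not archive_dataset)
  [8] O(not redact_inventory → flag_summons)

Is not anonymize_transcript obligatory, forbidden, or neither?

By case analysis on not redact_inventory: premise 8 gives O(not redact_inventory → flag_summons) and premise 1 gives O(redact_inventory → flag_summons), so O(flag_summons) either way.
Premise 2 is O(calibrate_sensor → not flag_summons); contrapositively O(flag_summons → not calibrate_sensor). Since O(flag_summons) holds, K gives O(not calibrate_sensor).
Premise 6 is O(not calibrate_sensor → not post_bond); since O(not calibrate_sensor), deontic closure gives O(not post_bond).
From O(not post_bond) and premise 5, O(not post_bond → not escrow_sample), we obtain O(not escrow_sample).
Premise 7 is O(not escrow_sample → not archive_dataset); since O(not escrow_sample), deontic closure gives O(not archive_dataset).
From O(not archive_dataset) and premise 4, O(not archive_dataset → not anonymize_transcript), we obtain O(not anonymize_transcript).
Premise 3 does not contribute to this derivation.
Hence not anonymize_transcript is obligatory.

Obligatory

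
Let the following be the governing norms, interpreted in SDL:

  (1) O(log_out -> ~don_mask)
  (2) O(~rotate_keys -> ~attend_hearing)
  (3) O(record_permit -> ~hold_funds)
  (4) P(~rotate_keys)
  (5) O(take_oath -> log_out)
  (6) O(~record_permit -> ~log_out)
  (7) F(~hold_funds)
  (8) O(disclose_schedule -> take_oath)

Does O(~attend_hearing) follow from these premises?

No

Premise 2 is O(~rotate_keys -> ~attend_hearing), but O(~rotate_keys) is not derivable from the premises (the permission P(~rotate_keys) asserts only ~O(rotate_keys), not O(~rotate_keys)), so it does not yield O(~attend_hearing).
No other premise forces O(~attend_hearing). An ideal world satisfying every premise can still have ~attend_hearing false, so O(~attend_hearing) is not derivable.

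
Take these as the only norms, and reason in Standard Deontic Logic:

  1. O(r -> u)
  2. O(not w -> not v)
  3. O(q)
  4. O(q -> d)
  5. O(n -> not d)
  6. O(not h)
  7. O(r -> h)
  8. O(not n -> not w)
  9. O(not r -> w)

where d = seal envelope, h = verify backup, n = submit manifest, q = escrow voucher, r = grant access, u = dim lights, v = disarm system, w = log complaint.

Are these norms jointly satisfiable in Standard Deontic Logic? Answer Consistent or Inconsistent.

Inconsistent

From premise 6 we have O(not h).
Premise 7 is O(r -> h); contrapositively O(not h -> not r). Since O(not h) holds, K gives O(not r).
From O(not r) and premise 9, O(not r -> w), we obtain O(w).
Premise 8, O(not n -> not w), contraposes to O(w -> n); with O(w) we get O(n).
Applying K to premise 5 (O(n -> not d)) and O(n) yields O(not d).
The contrapositive of premise 4 (O(q -> d)) is O(not d -> not q), and O(not d) is already established, so O(not q).
However, premise 3 gives O(q).
We now have both O(not q) and O(q) — q is simultaneously obligatory and forbidden, violating the D-axiom.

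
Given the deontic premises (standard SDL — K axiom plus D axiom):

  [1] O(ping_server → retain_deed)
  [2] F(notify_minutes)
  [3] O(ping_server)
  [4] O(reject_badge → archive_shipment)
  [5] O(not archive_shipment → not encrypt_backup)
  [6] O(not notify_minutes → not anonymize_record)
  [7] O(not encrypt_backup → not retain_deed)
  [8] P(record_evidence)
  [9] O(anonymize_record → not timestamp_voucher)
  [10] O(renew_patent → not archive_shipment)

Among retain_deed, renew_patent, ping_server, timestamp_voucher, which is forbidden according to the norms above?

Premise 3 states O(ping_server) outright.
From O(ping_server) and premise 1, O(ping_server → retain_deed), we obtain O(retain_deed).
The contrapositive of premise 7 (O(not encrypt_backup → not retain_deed)) is O(retain_deed → encrypt_backup), and O(retain_deed) is already established, so O(encrypt_backup).
Premise 5, O(not archive_shipment → not encrypt_backup), contraposes to O(encrypt_backup → archive_shipment); with O(encrypt_backup) we get O(archive_shipment).
Premise 10, O(renew_patent → not archive_shipment), contraposes to O(archive_shipment → not renew_patent); with O(archive_shipment) we get O(not renew_patent).
So O(not renew_patent) holds, i.e. renew_patent is forbidden. None of the other listed options is forbidden under the premises.

renew_patent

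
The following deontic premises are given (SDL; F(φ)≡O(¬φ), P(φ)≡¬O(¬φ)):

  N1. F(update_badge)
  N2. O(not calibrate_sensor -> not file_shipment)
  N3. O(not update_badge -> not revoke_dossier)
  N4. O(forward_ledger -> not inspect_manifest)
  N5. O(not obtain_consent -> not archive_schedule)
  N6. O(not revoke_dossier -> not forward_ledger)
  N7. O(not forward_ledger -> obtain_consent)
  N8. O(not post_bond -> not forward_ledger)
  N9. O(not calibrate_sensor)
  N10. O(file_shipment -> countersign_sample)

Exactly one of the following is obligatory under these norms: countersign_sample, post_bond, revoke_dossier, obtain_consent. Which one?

obtain_consent

Premise 1, F(update_badge), is equivalent to O(not update_badge).
From O(not update_badge) and premise 3, O(not update_badge -> not revoke_dossier), we obtain O(not revoke_dossier).
With premise 6, O(not revoke_dossier -> not forward_ledger), the K-axiom yields O(not forward_ledger).
With premise 7, O(not forward_ledger -> obtain_consent), the K-axiom yields O(obtain_consent).
So O(obtain_consent) holds — obtain_consent is obligatory. None of the other listed options is made obligatory by any chain of premises.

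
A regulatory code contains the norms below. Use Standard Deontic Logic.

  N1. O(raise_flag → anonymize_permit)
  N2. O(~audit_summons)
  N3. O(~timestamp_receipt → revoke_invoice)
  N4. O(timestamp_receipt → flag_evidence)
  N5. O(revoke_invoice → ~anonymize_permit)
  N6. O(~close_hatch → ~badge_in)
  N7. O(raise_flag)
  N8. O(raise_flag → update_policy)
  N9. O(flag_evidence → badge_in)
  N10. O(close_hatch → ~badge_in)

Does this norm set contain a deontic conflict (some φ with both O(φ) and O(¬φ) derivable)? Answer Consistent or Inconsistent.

Premises 10 and 6 cover both cases: O(close_hatch → ~badge_in) and O(~close_hatch → ~badge_in). Since close_hatch ∨ ~close_hatch is a tautology, O(~badge_in) follows.
Premise 9, O(flag_evidence → badge_in), contraposes to O(~badge_in → ~flag_evidence); with O(~badge_in) we get O(~flag_evidence).
Premise 4, O(timestamp_receipt → flag_evidence), contraposes to O(~flag_evidence → ~timestamp_receipt); with O(~flag_evidence) we get O(~timestamp_receipt).
From O(~timestamp_receipt) and premise 3, O(~timestamp_receipt → revoke_invoice), we obtain O(revoke_invoice).
From O(revoke_invoice) and premise 5, O(revoke_invoice → ~anonymize_permit), we obtain O(~anonymize_permit).
Premise 1 is O(raise_flag → anonymize_permit); contrapositively O(~anonymize_permit → ~raise_flag). Since O(~anonymize_permit) holds, K gives O(~raise_flag).
However, premise 7 gives O(raise_flag).
We now have both O(~raise_flag) and O(raise_flag) — raise_flag is simultaneously obligatory and forbidden, violating the D-axiom.

Inconsistent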